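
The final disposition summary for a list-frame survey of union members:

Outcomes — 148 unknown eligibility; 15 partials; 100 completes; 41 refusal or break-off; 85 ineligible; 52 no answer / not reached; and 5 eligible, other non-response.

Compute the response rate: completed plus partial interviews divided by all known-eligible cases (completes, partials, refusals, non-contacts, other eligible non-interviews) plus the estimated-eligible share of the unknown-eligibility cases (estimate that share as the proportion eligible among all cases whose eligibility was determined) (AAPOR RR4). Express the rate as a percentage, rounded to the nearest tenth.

36.1%

Numerator → 100 + 15 = 115
Determined eligible → 100 + 15 + 41 + 52 + 5 = 213
e = 213 / (213 + 85) = 213 / 298 = 0.7148
Eligible share of unknowns → 0.7148 × 148 = 105.79
Denominator → 213 + 105.79 = 318.79
RR4 = 115 / 318.79 = 0.3607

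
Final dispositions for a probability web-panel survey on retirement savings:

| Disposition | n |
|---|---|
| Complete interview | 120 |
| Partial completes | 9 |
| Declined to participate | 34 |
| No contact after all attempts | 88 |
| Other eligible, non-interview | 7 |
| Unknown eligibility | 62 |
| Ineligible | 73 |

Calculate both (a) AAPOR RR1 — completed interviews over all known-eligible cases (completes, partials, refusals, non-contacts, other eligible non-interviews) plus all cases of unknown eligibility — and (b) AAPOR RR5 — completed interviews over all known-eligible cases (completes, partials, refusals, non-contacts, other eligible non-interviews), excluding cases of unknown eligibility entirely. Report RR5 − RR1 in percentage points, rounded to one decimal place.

9.0

Num: 120
Denom: 120 + 9 + 34 + 88 + 7 + 62 = 320
RR1 = 120 / 320 = 0.3750
Denom: 120 + 9 + 34 + 88 + 7 = 258
RR5 = 120 / 258 = 0.4651
Difference = 46.51 − 37.50 = 9.01 percentage points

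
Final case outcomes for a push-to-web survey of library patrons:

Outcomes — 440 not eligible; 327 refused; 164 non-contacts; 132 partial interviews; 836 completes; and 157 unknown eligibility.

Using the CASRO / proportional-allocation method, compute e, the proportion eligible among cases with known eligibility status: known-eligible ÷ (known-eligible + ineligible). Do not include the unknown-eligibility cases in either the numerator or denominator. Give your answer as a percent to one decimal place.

Eligible (known) → 836 + 132 + 327 + 164 = 1459
e = 1459 / (1459 + 440) = 1459 / 1899 = 0.7683

76.8%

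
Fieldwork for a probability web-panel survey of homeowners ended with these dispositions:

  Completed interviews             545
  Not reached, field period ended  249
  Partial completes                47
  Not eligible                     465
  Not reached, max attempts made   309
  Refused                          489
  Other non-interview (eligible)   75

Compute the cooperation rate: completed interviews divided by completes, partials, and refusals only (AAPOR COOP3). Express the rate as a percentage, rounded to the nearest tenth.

50.4%

No answer / not reached = 249 + 309 = 558
Numerator → 545
Denom → 545 + 47 + 489 = 1081
COOP3 = 545 / 1081 = 0.5042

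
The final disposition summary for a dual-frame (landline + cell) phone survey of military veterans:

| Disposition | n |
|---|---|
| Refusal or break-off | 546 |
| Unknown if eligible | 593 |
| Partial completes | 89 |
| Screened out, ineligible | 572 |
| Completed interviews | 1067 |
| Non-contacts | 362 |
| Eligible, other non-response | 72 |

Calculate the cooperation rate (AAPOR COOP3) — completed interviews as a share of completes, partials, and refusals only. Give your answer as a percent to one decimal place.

62.7%

Numerator → 1067
Denom → 1067 + 89 + 546 = 1702
COOP3 = 1067 / 1702 = 0.6269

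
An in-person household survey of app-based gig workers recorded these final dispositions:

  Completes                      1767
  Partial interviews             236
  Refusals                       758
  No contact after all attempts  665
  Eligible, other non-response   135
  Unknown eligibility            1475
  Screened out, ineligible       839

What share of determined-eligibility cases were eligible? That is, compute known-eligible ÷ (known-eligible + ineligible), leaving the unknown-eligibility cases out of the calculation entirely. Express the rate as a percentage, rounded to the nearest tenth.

80.9%

Determined eligible: 1767 + 236 + 758 + 665 + 135 = 3561
e = 3561 / (3561 + 839) = 3561 / 4400 = 0.8093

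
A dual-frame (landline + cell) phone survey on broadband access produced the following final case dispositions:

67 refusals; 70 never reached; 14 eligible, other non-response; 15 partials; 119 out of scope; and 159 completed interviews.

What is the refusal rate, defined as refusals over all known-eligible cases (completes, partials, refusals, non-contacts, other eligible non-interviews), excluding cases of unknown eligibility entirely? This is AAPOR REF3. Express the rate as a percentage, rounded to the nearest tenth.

20.6%

Numerator → 67
Base → 159 + 15 + 67 + 70 + 14 = 325
REF3 = 67 / 325 = 0.2062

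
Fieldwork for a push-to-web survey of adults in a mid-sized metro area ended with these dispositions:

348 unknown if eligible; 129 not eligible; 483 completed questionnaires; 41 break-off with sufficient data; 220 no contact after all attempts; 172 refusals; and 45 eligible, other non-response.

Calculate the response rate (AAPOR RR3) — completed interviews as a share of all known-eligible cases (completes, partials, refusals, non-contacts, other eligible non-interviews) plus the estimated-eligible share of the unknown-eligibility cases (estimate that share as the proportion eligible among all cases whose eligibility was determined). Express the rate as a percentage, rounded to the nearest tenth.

Top = 483
Known eligible = 483 + 41 + 172 + 220 + 45 = 961
e = 961 / (961 + 129) = 961 / 1090 = 0.8817
Eligible share of unknowns = 0.8817 × 348 = 306.83
Denom = 961 + 306.83 = 1267.83
RR3 = 483 / 1267.83 = 0.3810

38.1%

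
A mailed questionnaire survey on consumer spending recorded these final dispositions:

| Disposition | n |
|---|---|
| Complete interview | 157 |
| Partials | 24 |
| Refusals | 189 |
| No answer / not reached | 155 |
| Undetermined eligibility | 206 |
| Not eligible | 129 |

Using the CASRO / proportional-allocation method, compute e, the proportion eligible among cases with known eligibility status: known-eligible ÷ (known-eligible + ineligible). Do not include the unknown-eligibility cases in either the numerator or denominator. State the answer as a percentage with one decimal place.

80.3%

Known eligible = 157 + 24 + 189 + 155 = 525
e = 525 / (525 + 129) = 525 / 654 = 0.8028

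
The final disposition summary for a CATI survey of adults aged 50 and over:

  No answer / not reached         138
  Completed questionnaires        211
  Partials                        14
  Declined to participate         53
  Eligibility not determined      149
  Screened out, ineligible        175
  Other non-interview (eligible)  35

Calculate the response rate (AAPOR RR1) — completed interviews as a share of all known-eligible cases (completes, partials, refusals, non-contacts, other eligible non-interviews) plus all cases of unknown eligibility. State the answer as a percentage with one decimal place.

Numerator → 211
Base → 211 + 14 + 53 + 138 + 35 + 149 = 600
RR1 = 211 / 600 = 0.3517

35.2%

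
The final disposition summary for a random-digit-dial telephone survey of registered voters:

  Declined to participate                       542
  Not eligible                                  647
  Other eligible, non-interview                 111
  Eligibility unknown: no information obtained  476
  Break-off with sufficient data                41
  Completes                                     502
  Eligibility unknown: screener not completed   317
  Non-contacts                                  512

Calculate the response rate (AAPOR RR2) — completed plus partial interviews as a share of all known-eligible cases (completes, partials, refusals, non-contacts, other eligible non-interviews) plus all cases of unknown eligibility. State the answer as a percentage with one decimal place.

Unknown eligibility = 317 + 476 = 793
Numerator = 502 + 41 = 543
Denom = 502 + 41 + 542 + 512 + 111 + 793 = 2501
RR2 = 543 / 2501 = 0.2171

21.7%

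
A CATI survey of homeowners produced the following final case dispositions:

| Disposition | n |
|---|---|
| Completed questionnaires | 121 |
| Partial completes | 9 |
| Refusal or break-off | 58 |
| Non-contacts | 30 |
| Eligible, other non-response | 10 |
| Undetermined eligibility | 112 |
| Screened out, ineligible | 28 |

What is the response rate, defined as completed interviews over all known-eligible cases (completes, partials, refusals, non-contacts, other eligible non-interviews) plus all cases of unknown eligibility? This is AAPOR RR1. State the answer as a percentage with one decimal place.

35.6%

Num → 121
Denom → 121 + 9 + 58 + 30 + 10 + 112 = 340
RR1 = 121 / 340 = 0.3559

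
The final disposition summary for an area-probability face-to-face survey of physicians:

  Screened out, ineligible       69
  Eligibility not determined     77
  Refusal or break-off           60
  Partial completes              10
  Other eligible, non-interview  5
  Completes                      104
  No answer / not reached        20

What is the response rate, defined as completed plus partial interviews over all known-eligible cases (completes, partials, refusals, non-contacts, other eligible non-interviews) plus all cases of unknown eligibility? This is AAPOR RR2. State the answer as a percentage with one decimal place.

Numerator = 104 + 10 = 114
Denominator = 104 + 10 + 60 + 20 + 5 + 77 = 276
RR2 = 114 / 276 = 0.4130

41.3%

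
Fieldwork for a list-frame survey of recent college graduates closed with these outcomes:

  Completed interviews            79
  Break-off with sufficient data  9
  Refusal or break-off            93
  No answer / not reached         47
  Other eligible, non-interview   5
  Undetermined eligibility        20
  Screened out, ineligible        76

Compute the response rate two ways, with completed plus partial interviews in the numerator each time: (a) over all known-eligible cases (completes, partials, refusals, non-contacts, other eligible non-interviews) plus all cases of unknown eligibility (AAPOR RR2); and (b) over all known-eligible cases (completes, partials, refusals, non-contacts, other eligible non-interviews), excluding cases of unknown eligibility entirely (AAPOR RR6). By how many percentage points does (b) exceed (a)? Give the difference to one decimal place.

3.0

Numerator = 79 + 9 = 88
Denominator = 79 + 9 + 93 + 47 + 5 + 20 = 253
RR2 = 88 / 253 = 0.3478
Denominator = 79 + 9 + 93 + 47 + 5 = 233
RR6 = 88 / 233 = 0.3777
Difference = 37.77 − 34.78 = 2.99 percentage points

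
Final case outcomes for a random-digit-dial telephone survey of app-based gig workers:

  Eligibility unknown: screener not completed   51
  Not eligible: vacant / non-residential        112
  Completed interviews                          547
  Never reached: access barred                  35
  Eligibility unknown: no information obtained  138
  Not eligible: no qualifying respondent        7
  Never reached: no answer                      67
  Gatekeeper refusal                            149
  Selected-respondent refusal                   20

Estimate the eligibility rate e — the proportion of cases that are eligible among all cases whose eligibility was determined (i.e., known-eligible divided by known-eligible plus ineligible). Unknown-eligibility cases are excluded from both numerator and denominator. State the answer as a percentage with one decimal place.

87.3%

Refusals = 149 + 20 = 169
Non-contacts = 67 + 35 = 102
Unknown if eligible = 51 + 138 = 189
Out of scope = 7 + 112 = 119
Known eligible → 547 + 169 + 102 = 818
e = 818 / (818 + 119) = 818 / 937 = 0.8730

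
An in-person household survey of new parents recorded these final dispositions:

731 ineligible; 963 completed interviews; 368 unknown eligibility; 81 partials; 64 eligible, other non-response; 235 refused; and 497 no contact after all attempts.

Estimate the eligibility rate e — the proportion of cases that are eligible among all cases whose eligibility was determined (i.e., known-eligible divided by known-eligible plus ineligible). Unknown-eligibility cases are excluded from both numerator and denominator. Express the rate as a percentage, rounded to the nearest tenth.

71.6%

Determined eligible: 963 + 81 + 235 + 497 + 64 = 1840
e = 1840 / (1840 + 731) = 1840 / 2571 = 0.7157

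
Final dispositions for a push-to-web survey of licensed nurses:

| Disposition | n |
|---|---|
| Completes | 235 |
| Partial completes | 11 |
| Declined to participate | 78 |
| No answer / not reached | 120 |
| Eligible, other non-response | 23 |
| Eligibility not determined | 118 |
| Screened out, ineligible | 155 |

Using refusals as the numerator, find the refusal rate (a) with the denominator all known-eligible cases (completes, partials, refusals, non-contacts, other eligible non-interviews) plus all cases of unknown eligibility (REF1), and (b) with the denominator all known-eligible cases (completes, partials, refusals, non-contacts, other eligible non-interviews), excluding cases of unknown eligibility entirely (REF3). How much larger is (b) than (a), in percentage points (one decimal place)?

Num = 78
Denom = 235 + 11 + 78 + 120 + 23 + 118 = 585
REF1 = 78 / 585 = 0.1333
Denom = 235 + 11 + 78 + 120 + 23 = 467
REF3 = 78 / 467 = 0.1670
Difference = 16.70 − 13.33 = 3.37 percentage points

3.4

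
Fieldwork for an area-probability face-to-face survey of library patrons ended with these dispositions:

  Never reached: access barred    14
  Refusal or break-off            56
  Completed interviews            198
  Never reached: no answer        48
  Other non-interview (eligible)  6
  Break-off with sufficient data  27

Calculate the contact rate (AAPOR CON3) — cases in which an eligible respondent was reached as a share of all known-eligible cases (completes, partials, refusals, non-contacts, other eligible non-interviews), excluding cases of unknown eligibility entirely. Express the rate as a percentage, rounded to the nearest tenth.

No contact after all attempts = 48 + 14 = 62
Num → 198 + 27 + 56 + 6 = 287
Base → 198 + 27 + 56 + 62 + 6 = 349
CON3 = 287 / 349 = 0.8223

82.2%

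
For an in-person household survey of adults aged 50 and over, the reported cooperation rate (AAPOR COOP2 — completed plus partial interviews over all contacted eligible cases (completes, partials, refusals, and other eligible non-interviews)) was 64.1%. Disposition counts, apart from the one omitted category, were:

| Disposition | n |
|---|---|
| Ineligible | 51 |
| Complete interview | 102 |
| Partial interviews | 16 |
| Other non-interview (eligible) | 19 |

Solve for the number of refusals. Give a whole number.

47

Num = 102 + 16 = 118
COOP2 = 118 / D = 0.641
D = 118 / 0.641 = 184.1
Rest of base = 137
refusals = 184.1 − 137 ≈ 47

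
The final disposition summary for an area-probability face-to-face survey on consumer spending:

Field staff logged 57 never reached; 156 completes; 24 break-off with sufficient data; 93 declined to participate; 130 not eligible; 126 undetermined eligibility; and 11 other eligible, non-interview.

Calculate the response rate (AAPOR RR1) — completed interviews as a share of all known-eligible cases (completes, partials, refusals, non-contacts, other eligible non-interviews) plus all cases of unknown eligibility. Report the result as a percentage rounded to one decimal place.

33.4%

Top = 156
Denom = 156 + 24 + 93 + 57 + 11 + 126 = 467
RR1 = 156 / 467 = 0.3340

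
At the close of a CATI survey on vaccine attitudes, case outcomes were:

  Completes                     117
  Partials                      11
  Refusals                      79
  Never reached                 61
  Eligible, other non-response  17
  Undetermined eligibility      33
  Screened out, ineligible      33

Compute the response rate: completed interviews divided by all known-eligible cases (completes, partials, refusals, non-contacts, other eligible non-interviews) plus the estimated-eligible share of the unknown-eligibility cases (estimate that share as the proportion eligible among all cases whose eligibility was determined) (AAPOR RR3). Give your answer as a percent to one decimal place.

Num: 117
Determined eligible: 117 + 11 + 79 + 61 + 17 = 285
e = 285 / (285 + 33) = 285 / 318 = 0.8962
Eligible share of unknowns: 0.8962 × 33 = 29.57
Base: 285 + 29.57 = 314.57
RR3 = 117 / 314.57 = 0.3719

37.2%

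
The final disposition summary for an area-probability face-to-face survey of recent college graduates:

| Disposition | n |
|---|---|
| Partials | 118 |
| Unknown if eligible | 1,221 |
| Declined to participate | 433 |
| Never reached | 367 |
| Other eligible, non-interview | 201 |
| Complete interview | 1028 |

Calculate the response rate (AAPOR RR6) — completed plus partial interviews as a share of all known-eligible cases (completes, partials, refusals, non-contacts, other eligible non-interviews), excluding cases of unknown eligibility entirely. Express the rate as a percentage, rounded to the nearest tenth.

Top = 1028 + 118 = 1146
Denominator = 1028 + 118 + 433 + 367 + 201 = 2147
RR6 = 1146 / 2147 = 0.5338

53.4%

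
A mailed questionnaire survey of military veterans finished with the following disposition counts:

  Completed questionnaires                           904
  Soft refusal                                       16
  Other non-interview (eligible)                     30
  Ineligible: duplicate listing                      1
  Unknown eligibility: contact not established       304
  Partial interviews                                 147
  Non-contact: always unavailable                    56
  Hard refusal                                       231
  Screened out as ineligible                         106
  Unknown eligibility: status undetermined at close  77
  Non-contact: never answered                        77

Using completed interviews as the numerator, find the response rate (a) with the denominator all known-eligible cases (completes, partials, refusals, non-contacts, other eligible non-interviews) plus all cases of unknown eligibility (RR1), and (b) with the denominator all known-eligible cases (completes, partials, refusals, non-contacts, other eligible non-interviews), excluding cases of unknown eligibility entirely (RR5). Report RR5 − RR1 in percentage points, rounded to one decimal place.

12.8

Refusals = 231 + 16 = 247
Non-contacts = 77 + 56 = 133
Undetermined eligibility = 304 + 77 = 381
Screened out, ineligible = 106 + 1 = 107
Top = 904
Denominator = 904 + 147 + 247 + 133 + 30 + 381 = 1842
RR1 = 904 / 1842 = 0.4908
Denominator = 904 + 147 + 247 + 133 + 30 = 1461
RR5 = 904 / 1461 = 0.6188
Difference = 61.88 − 49.08 = 12.80 percentage points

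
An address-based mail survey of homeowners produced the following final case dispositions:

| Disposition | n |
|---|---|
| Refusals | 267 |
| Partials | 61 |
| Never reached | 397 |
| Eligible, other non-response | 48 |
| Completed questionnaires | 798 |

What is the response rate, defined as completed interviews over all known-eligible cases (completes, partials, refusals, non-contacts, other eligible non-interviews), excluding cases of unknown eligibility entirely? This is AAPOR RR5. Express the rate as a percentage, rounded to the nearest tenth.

Num: 798
Denominator: 798 + 61 + 267 + 397 + 48 = 1571
RR5 = 798 / 1571 = 0.5080

50.8%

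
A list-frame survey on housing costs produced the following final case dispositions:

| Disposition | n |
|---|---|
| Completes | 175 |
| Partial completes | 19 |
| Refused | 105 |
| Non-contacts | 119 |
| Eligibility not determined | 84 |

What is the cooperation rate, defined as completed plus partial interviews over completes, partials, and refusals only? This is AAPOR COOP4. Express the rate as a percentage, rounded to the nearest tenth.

64.9%

Numerator → 175 + 19 = 194
Base → 175 + 19 + 105 = 299
COOP4 = 194 / 299 = 0.6488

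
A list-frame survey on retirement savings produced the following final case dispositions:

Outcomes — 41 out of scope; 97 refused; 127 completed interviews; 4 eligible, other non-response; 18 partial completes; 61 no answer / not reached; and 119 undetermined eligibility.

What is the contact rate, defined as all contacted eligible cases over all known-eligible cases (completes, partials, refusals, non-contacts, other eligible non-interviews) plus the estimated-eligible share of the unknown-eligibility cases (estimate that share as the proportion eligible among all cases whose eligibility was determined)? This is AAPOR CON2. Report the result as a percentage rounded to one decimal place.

59.7%

Num = 127 + 18 + 97 + 4 = 246
Determined eligible = 127 + 18 + 97 + 61 + 4 = 307
e = 307 / (307 + 41) = 307 / 348 = 0.8822
Estimated eligible among unknowns = 0.8822 × 119 = 104.98
Denominator = 307 + 104.98 = 411.98
CON2 = 246 / 411.98 = 0.5971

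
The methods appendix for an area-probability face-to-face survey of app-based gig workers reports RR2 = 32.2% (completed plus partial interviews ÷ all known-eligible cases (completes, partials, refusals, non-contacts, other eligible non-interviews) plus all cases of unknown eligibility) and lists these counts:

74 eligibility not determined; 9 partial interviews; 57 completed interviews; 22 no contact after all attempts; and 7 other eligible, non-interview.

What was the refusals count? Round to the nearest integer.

36

Numerator → 57 + 9 = 66
RR2 = 66 / D = 0.322
D = 66 / 0.322 = 205.0
Remaining denominator categories sum to 169
refusals = 205.0 − 169 ≈ 36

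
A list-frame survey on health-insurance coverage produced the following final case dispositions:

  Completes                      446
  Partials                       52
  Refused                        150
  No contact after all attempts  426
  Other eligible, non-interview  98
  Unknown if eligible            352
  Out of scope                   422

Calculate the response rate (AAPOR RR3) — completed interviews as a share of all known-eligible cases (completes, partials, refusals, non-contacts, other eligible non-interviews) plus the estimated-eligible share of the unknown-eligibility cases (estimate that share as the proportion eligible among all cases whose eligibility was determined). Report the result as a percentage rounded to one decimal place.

31.2%

Num = 446
Eligible (known) = 446 + 52 + 150 + 426 + 98 = 1172
e = 1172 / (1172 + 422) = 1172 / 1594 = 0.7353
Eligible share of unknowns = 0.7353 × 352 = 258.83
Denom = 1172 + 258.83 = 1430.83
RR3 = 446 / 1430.83 = 0.3117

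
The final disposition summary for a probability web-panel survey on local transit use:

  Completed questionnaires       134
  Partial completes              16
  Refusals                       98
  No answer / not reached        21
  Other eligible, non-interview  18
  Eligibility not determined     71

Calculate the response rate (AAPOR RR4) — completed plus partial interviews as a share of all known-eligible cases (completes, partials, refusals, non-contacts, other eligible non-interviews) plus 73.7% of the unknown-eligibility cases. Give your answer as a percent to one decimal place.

Numerator: 134 + 16 = 150
Known eligible: 134 + 16 + 98 + 21 + 18 = 287
e × U: 0.7370 × 71 = 52.33
Denom: 287 + 52.33 = 339.33
RR4 = 150 / 339.33 = 0.4420

44.2%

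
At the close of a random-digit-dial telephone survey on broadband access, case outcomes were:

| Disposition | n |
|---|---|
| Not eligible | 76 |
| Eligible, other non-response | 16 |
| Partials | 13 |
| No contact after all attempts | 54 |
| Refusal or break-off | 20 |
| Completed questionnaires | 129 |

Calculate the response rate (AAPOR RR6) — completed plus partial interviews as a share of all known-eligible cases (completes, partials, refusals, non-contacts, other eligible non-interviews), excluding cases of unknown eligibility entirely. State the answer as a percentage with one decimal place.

Num: 129 + 13 = 142
Denom: 129 + 13 + 20 + 54 + 16 = 232
RR6 = 142 / 232 = 0.6121

61.2%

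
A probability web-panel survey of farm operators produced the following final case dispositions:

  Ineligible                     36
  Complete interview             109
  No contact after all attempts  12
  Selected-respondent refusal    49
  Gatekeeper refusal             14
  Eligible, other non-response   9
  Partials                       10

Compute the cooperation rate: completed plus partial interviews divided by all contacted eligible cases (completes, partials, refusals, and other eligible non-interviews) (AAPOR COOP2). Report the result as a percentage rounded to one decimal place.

62.3%

Declined to participate = 14 + 49 = 63
Num: 109 + 10 = 119
Denominator: 109 + 10 + 63 + 9 = 191
COOP2 = 119 / 191 = 0.6230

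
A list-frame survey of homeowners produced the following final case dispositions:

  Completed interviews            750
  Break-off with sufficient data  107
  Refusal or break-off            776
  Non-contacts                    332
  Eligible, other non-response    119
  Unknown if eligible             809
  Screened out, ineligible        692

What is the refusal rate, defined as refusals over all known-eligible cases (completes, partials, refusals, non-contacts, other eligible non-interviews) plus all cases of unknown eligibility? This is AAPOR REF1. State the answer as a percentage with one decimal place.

Numerator → 776
Base → 750 + 107 + 776 + 332 + 119 + 809 = 2893
REF1 = 776 / 2893 = 0.2682

26.8%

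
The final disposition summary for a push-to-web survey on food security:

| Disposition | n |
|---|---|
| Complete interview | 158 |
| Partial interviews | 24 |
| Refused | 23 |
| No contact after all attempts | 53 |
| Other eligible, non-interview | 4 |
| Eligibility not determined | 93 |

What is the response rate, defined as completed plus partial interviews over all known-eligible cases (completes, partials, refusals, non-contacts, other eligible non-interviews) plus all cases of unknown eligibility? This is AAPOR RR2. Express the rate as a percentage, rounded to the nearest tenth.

Top: 158 + 24 = 182
Denominator: 158 + 24 + 23 + 53 + 4 + 93 = 355
RR2 = 182 / 355 = 0.5127

51.3%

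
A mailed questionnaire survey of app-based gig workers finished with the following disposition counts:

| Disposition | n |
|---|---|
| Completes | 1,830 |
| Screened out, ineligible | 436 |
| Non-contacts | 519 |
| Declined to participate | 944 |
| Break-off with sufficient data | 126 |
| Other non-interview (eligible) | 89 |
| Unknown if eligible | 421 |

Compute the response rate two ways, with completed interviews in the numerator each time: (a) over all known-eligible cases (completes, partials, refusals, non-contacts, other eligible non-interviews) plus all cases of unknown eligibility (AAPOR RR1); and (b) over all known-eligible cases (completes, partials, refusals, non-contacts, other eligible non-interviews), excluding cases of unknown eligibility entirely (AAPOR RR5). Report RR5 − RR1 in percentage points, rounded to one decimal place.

5.6

Top = 1830
Denom = 1830 + 126 + 944 + 519 + 89 + 421 = 3929
RR1 = 1830 / 3929 = 0.4658
Denom = 1830 + 126 + 944 + 519 + 89 = 3508
RR5 = 1830 / 3508 = 0.5217
Difference = 52.17 − 46.58 = 5.59 percentage points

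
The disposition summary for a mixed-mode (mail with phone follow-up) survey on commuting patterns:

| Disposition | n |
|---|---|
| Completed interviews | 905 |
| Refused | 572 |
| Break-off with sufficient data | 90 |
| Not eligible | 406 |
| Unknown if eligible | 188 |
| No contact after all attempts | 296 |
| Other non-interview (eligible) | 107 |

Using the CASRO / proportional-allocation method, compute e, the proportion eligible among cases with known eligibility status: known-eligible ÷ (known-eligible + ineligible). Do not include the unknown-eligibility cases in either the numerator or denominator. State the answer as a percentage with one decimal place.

82.9%

Eligible (known): 905 + 90 + 572 + 296 + 107 = 1970
e = 1970 / (1970 + 406) = 1970 / 2376 = 0.8291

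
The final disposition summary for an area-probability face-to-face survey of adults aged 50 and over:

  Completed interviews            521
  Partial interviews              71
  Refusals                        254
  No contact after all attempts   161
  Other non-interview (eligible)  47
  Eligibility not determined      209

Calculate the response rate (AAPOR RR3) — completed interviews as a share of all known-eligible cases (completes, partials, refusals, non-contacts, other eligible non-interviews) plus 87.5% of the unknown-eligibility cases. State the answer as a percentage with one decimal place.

Num → 521
Determined eligible → 521 + 71 + 254 + 161 + 47 = 1054
Eligible share of unknowns → 0.8750 × 209 = 182.88
Base → 1054 + 182.88 = 1236.88
RR3 = 521 / 1236.88 = 0.4212

42.1%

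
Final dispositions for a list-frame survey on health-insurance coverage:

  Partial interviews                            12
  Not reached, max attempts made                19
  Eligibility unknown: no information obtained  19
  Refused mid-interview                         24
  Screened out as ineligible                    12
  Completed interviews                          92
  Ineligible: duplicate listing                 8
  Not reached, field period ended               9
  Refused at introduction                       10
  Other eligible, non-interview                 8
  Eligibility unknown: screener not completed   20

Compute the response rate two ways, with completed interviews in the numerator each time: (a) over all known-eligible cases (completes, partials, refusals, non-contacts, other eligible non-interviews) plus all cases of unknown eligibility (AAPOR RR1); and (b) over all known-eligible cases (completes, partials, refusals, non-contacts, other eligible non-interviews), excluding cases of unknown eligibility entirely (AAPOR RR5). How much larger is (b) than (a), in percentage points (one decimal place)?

9.7

Refusal or break-off = 10 + 24 = 34
No contact after all attempts = 9 + 19 = 28
Eligibility not determined = 20 + 19 = 39
Out of scope = 12 + 8 = 20
Num: 92
Base: 92 + 12 + 34 + 28 + 8 + 39 = 213
RR1 = 92 / 213 = 0.4319
Base: 92 + 12 + 34 + 28 + 8 = 174
RR5 = 92 / 174 = 0.5287
Difference = 52.87 − 43.19 = 9.68 percentage points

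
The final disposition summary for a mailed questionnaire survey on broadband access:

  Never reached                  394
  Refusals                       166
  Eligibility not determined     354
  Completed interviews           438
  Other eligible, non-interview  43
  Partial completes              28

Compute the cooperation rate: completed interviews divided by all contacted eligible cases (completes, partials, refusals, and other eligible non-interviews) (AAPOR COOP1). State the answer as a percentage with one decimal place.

64.9%

Numerator: 438
Base: 438 + 28 + 166 + 43 = 675
COOP1 = 438 / 675 = 0.6489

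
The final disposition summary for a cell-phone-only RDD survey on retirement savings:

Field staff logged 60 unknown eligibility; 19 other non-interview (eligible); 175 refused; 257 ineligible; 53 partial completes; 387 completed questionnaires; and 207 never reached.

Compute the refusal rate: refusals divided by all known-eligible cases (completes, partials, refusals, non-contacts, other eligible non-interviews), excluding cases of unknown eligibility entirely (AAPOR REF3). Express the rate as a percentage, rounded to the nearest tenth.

20.8%

Top: 175
Denominator: 387 + 53 + 175 + 207 + 19 = 841
REF3 = 175 / 841 = 0.2081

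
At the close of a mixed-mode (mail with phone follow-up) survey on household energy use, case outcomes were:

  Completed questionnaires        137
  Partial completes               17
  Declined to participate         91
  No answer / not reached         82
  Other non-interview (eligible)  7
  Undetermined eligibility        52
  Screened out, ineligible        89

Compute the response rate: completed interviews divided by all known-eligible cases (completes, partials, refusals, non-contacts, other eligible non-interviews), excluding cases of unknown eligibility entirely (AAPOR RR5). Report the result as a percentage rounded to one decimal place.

41.0%

Top = 137
Denominator = 137 + 17 + 91 + 82 + 7 = 334
RR5 = 137 / 334 = 0.4102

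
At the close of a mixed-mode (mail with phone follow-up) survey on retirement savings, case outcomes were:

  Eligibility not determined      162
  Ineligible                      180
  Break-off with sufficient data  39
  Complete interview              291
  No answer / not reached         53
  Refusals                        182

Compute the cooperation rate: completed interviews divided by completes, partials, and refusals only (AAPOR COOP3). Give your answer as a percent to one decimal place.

56.8%

Numerator = 291
Denom = 291 + 39 + 182 = 512
COOP3 = 291 / 512 = 0.5684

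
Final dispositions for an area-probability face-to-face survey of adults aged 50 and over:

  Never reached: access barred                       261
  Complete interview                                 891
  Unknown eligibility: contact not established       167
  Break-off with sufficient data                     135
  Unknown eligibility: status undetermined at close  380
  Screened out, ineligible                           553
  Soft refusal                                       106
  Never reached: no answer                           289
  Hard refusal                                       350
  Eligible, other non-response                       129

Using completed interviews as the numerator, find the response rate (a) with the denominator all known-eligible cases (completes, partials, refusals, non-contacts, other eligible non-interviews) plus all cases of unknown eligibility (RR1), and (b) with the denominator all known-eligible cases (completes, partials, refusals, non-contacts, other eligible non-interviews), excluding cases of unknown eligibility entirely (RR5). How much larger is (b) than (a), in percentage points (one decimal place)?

Refusal or break-off = 350 + 106 = 456
No answer / not reached = 289 + 261 = 550
Undetermined eligibility = 167 + 380 = 547
Numerator: 891
Denom: 891 + 135 + 456 + 550 + 129 + 547 = 2708
RR1 = 891 / 2708 = 0.3290
Denom: 891 + 135 + 456 + 550 + 129 = 2161
RR5 = 891 / 2161 = 0.4123
Difference = 41.23 − 32.90 = 8.33 percentage points

8.3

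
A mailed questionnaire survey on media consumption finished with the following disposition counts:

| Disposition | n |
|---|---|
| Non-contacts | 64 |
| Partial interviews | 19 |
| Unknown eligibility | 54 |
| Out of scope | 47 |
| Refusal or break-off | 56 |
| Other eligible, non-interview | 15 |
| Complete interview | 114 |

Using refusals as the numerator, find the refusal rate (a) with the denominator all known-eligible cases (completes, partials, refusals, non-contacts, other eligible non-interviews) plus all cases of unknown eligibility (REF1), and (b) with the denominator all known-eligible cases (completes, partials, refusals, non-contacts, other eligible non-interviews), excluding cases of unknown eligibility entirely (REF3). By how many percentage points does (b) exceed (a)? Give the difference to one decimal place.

Num: 56
Denom: 114 + 19 + 56 + 64 + 15 + 54 = 322
REF1 = 56 / 322 = 0.1739
Denom: 114 + 19 + 56 + 64 + 15 = 268
REF3 = 56 / 268 = 0.2090
Difference = 20.90 − 17.39 = 3.51 percentage points

3.5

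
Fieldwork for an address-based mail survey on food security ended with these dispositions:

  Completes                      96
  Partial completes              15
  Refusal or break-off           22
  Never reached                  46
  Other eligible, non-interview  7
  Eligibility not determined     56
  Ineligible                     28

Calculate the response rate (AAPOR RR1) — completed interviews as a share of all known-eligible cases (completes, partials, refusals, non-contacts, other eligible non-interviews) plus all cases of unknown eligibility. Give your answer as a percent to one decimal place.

39.7%

Numerator = 96
Denom = 96 + 15 + 22 + 46 + 7 + 56 = 242
RR1 = 96 / 242 = 0.3967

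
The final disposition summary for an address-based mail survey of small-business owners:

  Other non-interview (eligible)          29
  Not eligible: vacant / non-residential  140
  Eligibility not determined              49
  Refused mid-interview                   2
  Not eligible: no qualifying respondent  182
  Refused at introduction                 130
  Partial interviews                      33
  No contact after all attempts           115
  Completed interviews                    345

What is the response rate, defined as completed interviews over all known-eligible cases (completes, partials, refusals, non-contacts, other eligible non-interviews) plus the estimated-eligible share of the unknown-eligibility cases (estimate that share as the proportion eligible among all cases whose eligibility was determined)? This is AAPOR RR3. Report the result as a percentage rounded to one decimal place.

50.2%

Refused = 130 + 2 = 132
Screened out, ineligible = 182 + 140 = 322
Numerator = 345
Known eligible = 345 + 33 + 132 + 115 + 29 = 654
e = 654 / (654 + 322) = 654 / 976 = 0.6701
e × U = 0.6701 × 49 = 32.83
Denominator = 654 + 32.83 = 686.83
RR3 = 345 / 686.83 = 0.5023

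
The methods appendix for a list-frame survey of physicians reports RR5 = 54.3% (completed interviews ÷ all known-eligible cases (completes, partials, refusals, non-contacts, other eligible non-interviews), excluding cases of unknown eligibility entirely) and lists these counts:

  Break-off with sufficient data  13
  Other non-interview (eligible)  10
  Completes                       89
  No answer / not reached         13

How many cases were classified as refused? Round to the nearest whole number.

RR5 = 89 / D = 0.543
D = 89 / 0.543 = 163.9
Remaining denominator categories sum to 125
refused = 163.9 − 125 ≈ 39

39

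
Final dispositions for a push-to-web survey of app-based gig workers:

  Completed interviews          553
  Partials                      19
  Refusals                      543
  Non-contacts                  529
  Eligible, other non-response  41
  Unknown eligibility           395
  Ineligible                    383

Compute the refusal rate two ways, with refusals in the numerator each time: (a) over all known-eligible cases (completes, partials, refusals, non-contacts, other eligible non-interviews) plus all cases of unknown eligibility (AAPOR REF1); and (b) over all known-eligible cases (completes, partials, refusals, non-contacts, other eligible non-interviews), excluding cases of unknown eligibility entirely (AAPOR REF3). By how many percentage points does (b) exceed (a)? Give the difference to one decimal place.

6.1

Numerator → 543
Base → 553 + 19 + 543 + 529 + 41 + 395 = 2080
REF1 = 543 / 2080 = 0.2611
Base → 553 + 19 + 543 + 529 + 41 = 1685
REF3 = 543 / 1685 = 0.3223
Difference = 32.23 − 26.11 = 6.12 percentage points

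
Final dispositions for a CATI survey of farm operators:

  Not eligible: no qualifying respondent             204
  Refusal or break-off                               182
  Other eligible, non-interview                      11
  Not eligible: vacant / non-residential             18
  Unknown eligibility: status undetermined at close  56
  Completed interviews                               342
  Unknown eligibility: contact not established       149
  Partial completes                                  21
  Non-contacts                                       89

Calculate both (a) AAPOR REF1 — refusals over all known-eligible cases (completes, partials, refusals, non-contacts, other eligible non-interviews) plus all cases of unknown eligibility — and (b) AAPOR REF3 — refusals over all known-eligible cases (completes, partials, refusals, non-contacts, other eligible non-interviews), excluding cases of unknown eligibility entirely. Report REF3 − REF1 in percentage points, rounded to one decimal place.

6.8

Undetermined eligibility = 149 + 56 = 205
Not eligible = 204 + 18 = 222
Num = 182
Denominator = 342 + 21 + 182 + 89 + 11 + 205 = 850
REF1 = 182 / 850 = 0.2141
Denominator = 342 + 21 + 182 + 89 + 11 = 645
REF3 = 182 / 645 = 0.2822
Difference = 28.22 − 21.41 = 6.81 percentage points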